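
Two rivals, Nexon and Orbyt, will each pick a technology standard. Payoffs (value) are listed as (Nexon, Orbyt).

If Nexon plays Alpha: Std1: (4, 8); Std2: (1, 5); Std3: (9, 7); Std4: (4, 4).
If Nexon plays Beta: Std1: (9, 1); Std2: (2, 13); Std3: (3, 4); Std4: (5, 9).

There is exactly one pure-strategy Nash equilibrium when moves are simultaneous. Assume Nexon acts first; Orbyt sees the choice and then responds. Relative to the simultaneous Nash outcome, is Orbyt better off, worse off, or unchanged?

Work backward from Orbyt's decision.
- Alpha: BR = Std1, leader payoff 4.
- Beta: BR = Std2, leader payoff 2.
Among 4, 2, the best is 4 at Alpha. Subgame-perfect outcome: (Alpha, Std1) with payoffs (4, 8).
Under simultaneous play:
Nexon's best replies: Std1→Beta; Std2→Beta; Std3→Alpha; Std4→Beta.
Orbyt's best replies: Alpha→Std1; Beta→Std2.
Only (Beta, Std2) has each player best-responding; Nash payoffs (2, 13).
Orbyt earns 8 sequentially versus 13 at the Nash outcome: worse off.

worse off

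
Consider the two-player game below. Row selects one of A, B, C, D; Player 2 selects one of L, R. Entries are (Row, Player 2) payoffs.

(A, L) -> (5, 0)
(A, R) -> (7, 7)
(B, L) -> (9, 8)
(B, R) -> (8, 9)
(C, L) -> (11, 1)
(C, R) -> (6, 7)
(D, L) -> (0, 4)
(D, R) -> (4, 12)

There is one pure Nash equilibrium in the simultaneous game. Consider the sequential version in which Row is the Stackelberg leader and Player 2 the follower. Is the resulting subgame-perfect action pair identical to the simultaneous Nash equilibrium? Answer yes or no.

Backward induction with Row moving first.
- A: BR = R, leader payoff 7.
- B: BR = R, leader payoff 8.
- C: BR = R, leader payoff 6.
- D: BR = R, leader payoff 4.
Among 7, 8, 6, 4, the best is 8 at B. Subgame-perfect outcome: (B, R) with payoffs (8, 9).
For the simultaneous game, intersect best replies.
Row's best replies: L→C; R→B.
Player 2's best replies: A→R; B→R; C→R; D→R.
The unique mutual best reply is (B, R), giving (8, 9).
Sequential outcome (B, R) coincides with the Nash profile (B, R).

yes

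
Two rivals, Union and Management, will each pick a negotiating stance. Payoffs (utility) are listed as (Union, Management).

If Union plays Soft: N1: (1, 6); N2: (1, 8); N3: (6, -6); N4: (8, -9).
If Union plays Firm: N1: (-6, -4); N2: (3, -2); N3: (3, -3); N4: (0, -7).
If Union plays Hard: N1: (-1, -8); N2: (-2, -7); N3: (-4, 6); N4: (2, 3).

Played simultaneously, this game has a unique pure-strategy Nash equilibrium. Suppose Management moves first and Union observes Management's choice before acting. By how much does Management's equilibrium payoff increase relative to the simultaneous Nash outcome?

8

Backward induction with Management moving first.
- N1: Union compares 1, -6, -1 and picks Soft; Management would get 6.
- N2: Union compares 1, 3, -2 and picks Firm; Management would get -2.
- N3: Union compares 6, 3, -4 and picks Soft; Management would get -6.
- N4: Union compares 8, 0, 2 and picks Soft; Management would get -9.
Management's induced payoffs are 6, -2, -6, -9, so Management commits to N1. Subgame-perfect outcome: (Soft, N1) with payoffs (1, 6).
For the simultaneous game, intersect best replies.
Union's best replies: N1→Soft; N2→Firm; N3→Soft; N4→Soft.
Management's best replies: Soft→N2; Firm→N2; Hard→N3.
The unique mutual best reply is (Firm, N2), giving (3, -2).
Management's commitment gain: 6 − -2 = 8.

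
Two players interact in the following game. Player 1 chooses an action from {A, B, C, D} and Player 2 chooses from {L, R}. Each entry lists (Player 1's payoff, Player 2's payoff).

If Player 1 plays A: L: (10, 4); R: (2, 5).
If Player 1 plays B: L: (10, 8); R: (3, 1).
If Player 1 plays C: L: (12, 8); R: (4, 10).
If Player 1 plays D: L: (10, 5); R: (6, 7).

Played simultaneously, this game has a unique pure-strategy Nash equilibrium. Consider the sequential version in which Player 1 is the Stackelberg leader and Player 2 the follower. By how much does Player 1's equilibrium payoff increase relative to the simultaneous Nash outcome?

Player 2 best-responds to each possible Player 1 move:
- A: Player 2 compares 4, 5 and picks R; Player 1 would get 2.
- B: Player 2 compares 8, 1 and picks L; Player 1 would get 10.
- C: Player 2 compares 8, 10 and picks R; Player 1 would get 4.
- D: Player 2 compares 5, 7 and picks R; Player 1 would get 6.
Player 1's induced payoffs are 2, 10, 4, 6, so Player 1 commits to B. Subgame-perfect outcome: (B, L) with payoffs (10, 8).
Under simultaneous play:
Player 1's best replies: L→C; R→D.
Player 2's best replies: A→R; B→L; C→R; D→R.
The unique mutual best reply is (D, R), giving (6, 7).
Player 1's commitment gain: 10 − 6 = 4.

4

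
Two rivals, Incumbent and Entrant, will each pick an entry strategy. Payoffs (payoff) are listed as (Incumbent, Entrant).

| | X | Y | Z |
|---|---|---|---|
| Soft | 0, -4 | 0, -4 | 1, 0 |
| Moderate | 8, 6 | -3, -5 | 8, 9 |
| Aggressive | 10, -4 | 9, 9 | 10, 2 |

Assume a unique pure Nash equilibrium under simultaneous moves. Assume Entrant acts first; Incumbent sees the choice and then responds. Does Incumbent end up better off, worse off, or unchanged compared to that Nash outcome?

unchanged

Backward induction with Entrant moving first.
- X → Incumbent plays Aggressive (best of 0, 8, 10); Entrant gets -4.
- Y → Incumbent plays Aggressive (best of 0, -3, 9); Entrant gets 9.
- Z → Incumbent plays Aggressive (best of 1, 8, 10); Entrant gets 2.
Maximizing over -4, 9, 2, Entrant chooses Y. Subgame-perfect outcome: (Aggressive, Y) with payoffs (9, 9).
For the simultaneous game, intersect best replies.
Incumbent's best replies: X→Aggressive; Y→Aggressive; Z→Aggressive.
Entrant's best replies: Soft→Z; Moderate→Z; Aggressive→Y.
Only (Aggressive, Y) has each player best-responding; Nash payoffs (9, 9).
Incumbent earns 9 sequentially versus 9 at the Nash outcome: unchanged.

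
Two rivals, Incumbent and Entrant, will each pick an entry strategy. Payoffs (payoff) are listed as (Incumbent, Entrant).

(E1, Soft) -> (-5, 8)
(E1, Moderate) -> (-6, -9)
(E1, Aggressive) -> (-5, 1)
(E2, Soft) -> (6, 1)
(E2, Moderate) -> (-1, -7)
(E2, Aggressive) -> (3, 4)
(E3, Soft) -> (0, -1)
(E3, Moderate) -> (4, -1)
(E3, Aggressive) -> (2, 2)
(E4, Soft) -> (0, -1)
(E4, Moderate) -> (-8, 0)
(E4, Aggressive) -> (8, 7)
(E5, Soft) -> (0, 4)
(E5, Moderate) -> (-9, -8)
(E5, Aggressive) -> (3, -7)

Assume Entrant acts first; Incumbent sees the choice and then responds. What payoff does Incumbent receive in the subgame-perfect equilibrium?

Backward induction with Entrant moving first.
- Soft: BR = E2, leader payoff 1.
- Moderate: BR = E3, leader payoff -1.
- Aggressive: BR = E4, leader payoff 7.
Entrant's induced payoffs are 1, -1, 7, so Entrant commits to Aggressive. Subgame-perfect outcome: (E4, Aggressive) with payoffs (8, 7).

8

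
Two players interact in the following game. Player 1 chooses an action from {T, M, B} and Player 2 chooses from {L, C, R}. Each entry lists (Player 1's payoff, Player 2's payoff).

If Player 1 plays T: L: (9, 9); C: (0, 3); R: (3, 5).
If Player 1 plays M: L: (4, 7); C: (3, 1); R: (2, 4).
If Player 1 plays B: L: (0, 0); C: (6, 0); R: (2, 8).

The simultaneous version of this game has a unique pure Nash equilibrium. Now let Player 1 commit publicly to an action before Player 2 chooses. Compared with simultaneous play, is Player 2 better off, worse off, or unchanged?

Solve by backward induction (Player 1 leads).
- T: BR = L, leader payoff 9.
- M: BR = L, leader payoff 4.
- B: BR = R, leader payoff 2.
Player 1's induced payoffs are 9, 4, 2, so Player 1 commits to T. Subgame-perfect outcome: (T, L) with payoffs (9, 9).
Under simultaneous play:
Player 1's best replies: L→T; C→B; R→T.
Player 2's best replies: T→L; M→L; B→R.
Only (T, L) has each player best-responding; Nash payoffs (9, 9).
Player 2 earns 9 sequentially versus 9 at the Nash outcome: unchanged.

unchanged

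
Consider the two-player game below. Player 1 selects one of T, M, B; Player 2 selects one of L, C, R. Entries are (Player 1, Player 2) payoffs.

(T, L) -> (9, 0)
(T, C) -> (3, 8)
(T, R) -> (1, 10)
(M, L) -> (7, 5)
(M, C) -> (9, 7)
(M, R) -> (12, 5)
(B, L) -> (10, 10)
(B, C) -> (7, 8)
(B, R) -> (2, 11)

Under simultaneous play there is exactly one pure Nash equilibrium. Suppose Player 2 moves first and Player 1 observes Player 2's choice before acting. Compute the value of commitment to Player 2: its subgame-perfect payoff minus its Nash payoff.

Player 1 best-responds to each possible Player 2 move:
- L: Player 1 compares 9, 7, 10 and picks B; Player 2 would get 10.
- C: Player 1 compares 3, 9, 7 and picks M; Player 2 would get 7.
- R: Player 1 compares 1, 12, 2 and picks M; Player 2 would get 5.
Among 10, 7, 5, the best is 10 at L. Subgame-perfect outcome: (B, L) with payoffs (10, 10).
Under simultaneous play:
Player 1's best replies: L→B; C→M; R→M.
Player 2's best replies: T→R; M→C; B→R.
The unique mutual best reply is (M, C), giving (9, 7).
Player 2's commitment gain: 10 − 7 = 3.

3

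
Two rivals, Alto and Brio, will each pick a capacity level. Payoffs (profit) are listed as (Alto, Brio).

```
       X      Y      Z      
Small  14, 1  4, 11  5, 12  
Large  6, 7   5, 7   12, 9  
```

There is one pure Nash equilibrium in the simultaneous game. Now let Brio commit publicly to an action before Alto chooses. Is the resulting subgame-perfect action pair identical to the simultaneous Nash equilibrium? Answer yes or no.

yes

Solve by backward induction (Brio leads).
- X: BR = Small, leader payoff 1.
- Y: BR = Large, leader payoff 7.
- Z: BR = Large, leader payoff 9.
Among 1, 7, 9, the best is 9 at Z. Subgame-perfect outcome: (Large, Z) with payoffs (12, 9).
Now find the simultaneous Nash equilibrium.
Alto's best replies: X→Small; Y→Large; Z→Large.
Brio's best replies: Small→Z; Large→Z.
The unique mutual best reply is (Large, Z), giving (12, 9).
Sequential outcome (Large, Z) coincides with the Nash profile (Large, Z).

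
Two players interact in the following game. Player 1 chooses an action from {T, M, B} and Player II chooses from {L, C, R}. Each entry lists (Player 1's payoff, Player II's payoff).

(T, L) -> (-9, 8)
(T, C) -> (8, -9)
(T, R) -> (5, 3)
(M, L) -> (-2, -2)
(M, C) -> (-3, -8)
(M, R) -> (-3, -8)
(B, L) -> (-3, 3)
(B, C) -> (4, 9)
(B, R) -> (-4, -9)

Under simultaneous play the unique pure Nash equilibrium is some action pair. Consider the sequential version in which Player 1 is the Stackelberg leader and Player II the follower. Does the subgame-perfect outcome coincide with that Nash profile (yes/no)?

no

Backward induction with Player 1 moving first.
- T: Player II compares 8, -9, 3 and picks L; Player 1 would get -9.
- M: Player II compares -2, -8, -8 and picks L; Player 1 would get -2.
- B: Player II compares 3, 9, -9 and picks C; Player 1 would get 4.
Maximizing over -9, -2, 4, Player 1 chooses B. Subgame-perfect outcome: (B, C) with payoffs (4, 9).
Under simultaneous play:
Player 1's best replies: L→M; C→T; R→T.
Player II's best replies: T→L; M→L; B→C.
Only (M, L) has each player best-responding; Nash payoffs (-2, -2).
Sequential outcome (B, C) differs from the Nash profile (M, L).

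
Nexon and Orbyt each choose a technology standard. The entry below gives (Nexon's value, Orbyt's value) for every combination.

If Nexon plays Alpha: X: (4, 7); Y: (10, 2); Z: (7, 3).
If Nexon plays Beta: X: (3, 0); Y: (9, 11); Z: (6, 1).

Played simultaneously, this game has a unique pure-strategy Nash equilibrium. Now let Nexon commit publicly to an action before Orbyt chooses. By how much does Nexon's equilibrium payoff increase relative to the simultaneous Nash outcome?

Orbyt best-responds to each possible Nexon move:
- Alpha: Orbyt compares 7, 2, 3 and picks X; Nexon would get 4.
- Beta: Orbyt compares 0, 11, 1 and picks Y; Nexon would get 9.
Nexon's induced payoffs are 4, 9, so Nexon commits to Beta. Subgame-perfect outcome: (Beta, Y) with payoffs (9, 11).
Under simultaneous play:
Nexon's best replies: X→Alpha; Y→Alpha; Z→Alpha.
Orbyt's best replies: Alpha→X; Beta→Y.
Only (Alpha, X) has each player best-responding; Nash payoffs (4, 7).
Nexon's commitment gain: 9 − 4 = 5.

5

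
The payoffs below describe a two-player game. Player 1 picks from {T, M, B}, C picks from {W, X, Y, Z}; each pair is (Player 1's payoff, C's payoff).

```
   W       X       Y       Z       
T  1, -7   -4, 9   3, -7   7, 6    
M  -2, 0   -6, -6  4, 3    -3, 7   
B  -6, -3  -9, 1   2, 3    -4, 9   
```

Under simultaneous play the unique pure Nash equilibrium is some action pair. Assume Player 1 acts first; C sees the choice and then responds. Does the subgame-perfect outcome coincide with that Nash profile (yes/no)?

C best-responds to each possible Player 1 move:
- T: BR = X, leader payoff -4.
- M: BR = Z, leader payoff -3.
- B: BR = Z, leader payoff -4.
Maximizing over -4, -3, -4, Player 1 chooses M. Subgame-perfect outcome: (M, Z) with payoffs (-3, 7).
Now find the simultaneous Nash equilibrium.
Player 1's best replies: W→T; X→T; Y→M; Z→T.
C's best replies: T→X; M→Z; B→Z.
The unique mutual best reply is (T, X), giving (-4, 9).
Sequential outcome (M, Z) differs from the Nash profile (T, X).

no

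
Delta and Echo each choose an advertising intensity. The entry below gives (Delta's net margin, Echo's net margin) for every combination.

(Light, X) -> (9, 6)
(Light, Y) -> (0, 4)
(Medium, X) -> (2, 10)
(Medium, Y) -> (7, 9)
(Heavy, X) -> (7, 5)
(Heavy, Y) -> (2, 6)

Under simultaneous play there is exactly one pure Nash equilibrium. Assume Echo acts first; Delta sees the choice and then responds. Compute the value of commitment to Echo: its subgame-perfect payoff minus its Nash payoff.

3

Solve by backward induction (Echo leads).
- X: BR = Light, leader payoff 6.
- Y: BR = Medium, leader payoff 9.
Echo's induced payoffs are 6, 9, so Echo commits to Y. Subgame-perfect outcome: (Medium, Y) with payoffs (7, 9).
Now find the simultaneous Nash equilibrium.
Delta's best replies: X→Light; Y→Medium.
Echo's best replies: Light→X; Medium→X; Heavy→Y.
Only (Light, X) has each player best-responding; Nash payoffs (9, 6).
Echo's commitment gain: 9 − 6 = 3.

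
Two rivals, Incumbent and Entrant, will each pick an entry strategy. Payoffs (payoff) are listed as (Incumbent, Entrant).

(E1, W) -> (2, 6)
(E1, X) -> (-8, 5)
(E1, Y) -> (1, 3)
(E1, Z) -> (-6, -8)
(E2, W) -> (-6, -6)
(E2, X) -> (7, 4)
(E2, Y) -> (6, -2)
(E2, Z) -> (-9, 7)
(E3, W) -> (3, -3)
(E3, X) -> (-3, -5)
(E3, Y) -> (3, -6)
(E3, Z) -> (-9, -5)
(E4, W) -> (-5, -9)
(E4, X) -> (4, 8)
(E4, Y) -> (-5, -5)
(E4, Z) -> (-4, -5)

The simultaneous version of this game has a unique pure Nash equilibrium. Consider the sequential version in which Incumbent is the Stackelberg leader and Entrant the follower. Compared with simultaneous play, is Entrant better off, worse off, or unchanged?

better off

Solve by backward induction (Incumbent leads).
- E1: BR = W, leader payoff 2.
- E2: BR = Z, leader payoff -9.
- E3: BR = W, leader payoff 3.
- E4: BR = X, leader payoff 4.
Among 2, -9, 3, 4, the best is 4 at E4. Subgame-perfect outcome: (E4, X) with payoffs (4, 8).
For the simultaneous game, intersect best replies.
Incumbent's best replies: W→E3; X→E2; Y→E2; Z→E4.
Entrant's best replies: E1→W; E2→Z; E3→W; E4→X.
The unique mutual best reply is (E3, W), giving (3, -3).
Entrant earns 8 sequentially versus -3 at the Nash outcome: better off.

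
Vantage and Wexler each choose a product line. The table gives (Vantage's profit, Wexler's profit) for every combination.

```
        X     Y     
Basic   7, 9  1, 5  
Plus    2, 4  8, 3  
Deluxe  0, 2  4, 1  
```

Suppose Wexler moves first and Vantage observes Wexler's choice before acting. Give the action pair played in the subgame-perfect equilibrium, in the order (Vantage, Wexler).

Backward induction with Wexler moving first.
- X: Vantage compares 7, 2, 0 and picks Basic; Wexler would get 9.
- Y: Vantage compares 1, 8, 4 and picks Plus; Wexler would get 3.
Among 9, 3, the best is 9 at X. Subgame-perfect outcome: (Basic, X) with payoffs (7, 9).

(Basic, X)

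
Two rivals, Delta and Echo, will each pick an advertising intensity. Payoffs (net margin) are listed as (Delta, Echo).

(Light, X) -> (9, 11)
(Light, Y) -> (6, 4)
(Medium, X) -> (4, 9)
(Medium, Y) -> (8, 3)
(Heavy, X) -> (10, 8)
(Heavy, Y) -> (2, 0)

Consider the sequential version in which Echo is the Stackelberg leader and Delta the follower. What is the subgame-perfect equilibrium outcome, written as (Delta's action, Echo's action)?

(Heavy, X)

Solve by backward induction (Echo leads).
- X: BR = Heavy, leader payoff 8.
- Y: BR = Medium, leader payoff 3.
Echo's induced payoffs are 8, 3, so Echo commits to X. Subgame-perfect outcome: (Heavy, X) with payoffs (10, 8).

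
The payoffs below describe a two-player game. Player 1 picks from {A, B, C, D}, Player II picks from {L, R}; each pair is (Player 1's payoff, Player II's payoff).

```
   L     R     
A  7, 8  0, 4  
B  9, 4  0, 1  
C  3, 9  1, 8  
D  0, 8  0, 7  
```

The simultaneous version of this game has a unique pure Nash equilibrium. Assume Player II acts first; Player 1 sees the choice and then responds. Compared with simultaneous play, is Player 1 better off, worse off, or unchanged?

worse off

Work backward from Player 1's decision.
- L: Player 1 compares 7, 9, 3, 0 and picks B; Player II would get 4.
- R: Player 1 compares 0, 0, 1, 0 and picks C; Player II would get 8.
Maximizing over 4, 8, Player II chooses R. Subgame-perfect outcome: (C, R) with payoffs (1, 8).
For the simultaneous game, intersect best replies.
Player 1's best replies: L→B; R→C.
Player II's best replies: A→L; B→L; C→L; D→L.
The unique mutual best reply is (B, L), giving (9, 4).
Player 1 earns 1 sequentially versus 9 at the Nash outcome: worse off.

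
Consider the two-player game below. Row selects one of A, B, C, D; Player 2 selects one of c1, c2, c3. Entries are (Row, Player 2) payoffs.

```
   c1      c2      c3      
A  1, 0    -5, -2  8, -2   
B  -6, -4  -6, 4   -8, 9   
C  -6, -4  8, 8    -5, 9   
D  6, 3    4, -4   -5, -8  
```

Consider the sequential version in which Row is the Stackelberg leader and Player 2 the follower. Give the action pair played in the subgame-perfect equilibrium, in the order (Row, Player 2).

(D, c1)

Backward induction with Row moving first.
- A: Player 2 compares 0, -2, -2 and picks c1; Row would get 1.
- B: Player 2 compares -4, 4, 9 and picks c3; Row would get -8.
- C: Player 2 compares -4, 8, 9 and picks c3; Row would get -5.
- D: Player 2 compares 3, -4, -8 and picks c1; Row would get 6.
Maximizing over 1, -8, -5, 6, Row chooses D. Subgame-perfect outcome: (D, c1) with payoffs (6, 3).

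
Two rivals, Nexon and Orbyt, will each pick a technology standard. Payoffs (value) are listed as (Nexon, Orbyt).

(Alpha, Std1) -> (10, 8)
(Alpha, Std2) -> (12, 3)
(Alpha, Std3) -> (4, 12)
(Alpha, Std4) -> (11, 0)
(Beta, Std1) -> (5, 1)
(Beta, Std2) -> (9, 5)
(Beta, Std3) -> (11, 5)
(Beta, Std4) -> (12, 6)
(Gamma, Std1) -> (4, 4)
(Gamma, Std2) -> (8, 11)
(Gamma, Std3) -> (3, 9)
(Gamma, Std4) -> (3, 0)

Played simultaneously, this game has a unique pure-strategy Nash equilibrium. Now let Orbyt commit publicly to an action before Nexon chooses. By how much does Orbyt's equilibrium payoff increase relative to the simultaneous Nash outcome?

Solve by backward induction (Orbyt leads).
- Std1 → Nexon plays Alpha (best of 10, 5, 4); Orbyt gets 8.
- Std2 → Nexon plays Alpha (best of 12, 9, 8); Orbyt gets 3.
- Std3 → Nexon plays Beta (best of 4, 11, 3); Orbyt gets 5.
- Std4 → Nexon plays Beta (best of 11, 12, 3); Orbyt gets 6.
Maximizing over 8, 3, 5, 6, Orbyt chooses Std1. Subgame-perfect outcome: (Alpha, Std1) with payoffs (10, 8).
For the simultaneous game, intersect best replies.
Nexon's best replies: Std1→Alpha; Std2→Alpha; Std3→Beta; Std4→Beta.
Orbyt's best replies: Alpha→Std3; Beta→Std4; Gamma→Std2.
The unique mutual best reply is (Beta, Std4), giving (12, 6).
Orbyt's commitment gain: 8 − 6 = 2.

2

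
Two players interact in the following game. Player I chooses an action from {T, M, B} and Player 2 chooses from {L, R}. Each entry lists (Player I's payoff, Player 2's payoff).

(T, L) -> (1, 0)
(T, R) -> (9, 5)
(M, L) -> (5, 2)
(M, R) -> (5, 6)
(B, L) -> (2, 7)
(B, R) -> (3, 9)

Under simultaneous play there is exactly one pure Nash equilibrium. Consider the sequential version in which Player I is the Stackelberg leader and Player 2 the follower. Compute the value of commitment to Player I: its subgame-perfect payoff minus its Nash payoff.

Player 2 best-responds to each possible Player I move:
- T: Player 2 compares 0, 5 and picks R; Player I would get 9.
- M: Player 2 compares 2, 6 and picks R; Player I would get 5.
- B: Player 2 compares 7, 9 and picks R; Player I would get 3.
Player I's induced payoffs are 9, 5, 3, so Player I commits to T. Subgame-perfect outcome: (T, R) with payoffs (9, 5).
Now find the simultaneous Nash equilibrium.
Player I's best replies: L→M; R→T.
Player 2's best replies: T→R; M→R; B→R.
The unique mutual best reply is (T, R), giving (9, 5).
Player I's commitment gain: 9 − 9 = 0.

0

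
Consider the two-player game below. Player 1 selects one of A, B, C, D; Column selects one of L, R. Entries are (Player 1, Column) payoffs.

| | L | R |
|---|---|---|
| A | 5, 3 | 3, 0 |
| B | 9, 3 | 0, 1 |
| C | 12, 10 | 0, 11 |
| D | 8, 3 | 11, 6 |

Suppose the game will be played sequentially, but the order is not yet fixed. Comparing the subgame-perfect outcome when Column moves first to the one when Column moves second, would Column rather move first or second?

first

If Player 1 leads: Column's best replies are A→L, B→L, C→R, D→R; Player 1's induced payoffs 5, 9, 0, 11; outcome (D, R), payoffs (11, 6).
If Column leads: Player 1's best replies are L→C, R→D; Column's induced payoffs 10, 6; outcome (C, L), payoffs (12, 10).
Column gets 10 moving first and 6 moving second, so Column prefers to move first.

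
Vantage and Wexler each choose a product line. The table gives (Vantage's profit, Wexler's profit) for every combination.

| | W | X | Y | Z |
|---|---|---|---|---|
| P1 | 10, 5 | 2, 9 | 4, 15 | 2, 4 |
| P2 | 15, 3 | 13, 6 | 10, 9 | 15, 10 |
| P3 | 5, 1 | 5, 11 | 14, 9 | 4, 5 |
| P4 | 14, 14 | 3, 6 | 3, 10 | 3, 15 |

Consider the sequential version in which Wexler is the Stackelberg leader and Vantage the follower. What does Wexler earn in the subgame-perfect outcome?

10

Work backward from Vantage's decision.
- W: BR = P2, leader payoff 3.
- X: BR = P2, leader payoff 6.
- Y: BR = P3, leader payoff 9.
- Z: BR = P2, leader payoff 10.
Wexler's induced payoffs are 3, 6, 9, 10, so Wexler commits to Z. Subgame-perfect outcome: (P2, Z) with payoffs (15, 10).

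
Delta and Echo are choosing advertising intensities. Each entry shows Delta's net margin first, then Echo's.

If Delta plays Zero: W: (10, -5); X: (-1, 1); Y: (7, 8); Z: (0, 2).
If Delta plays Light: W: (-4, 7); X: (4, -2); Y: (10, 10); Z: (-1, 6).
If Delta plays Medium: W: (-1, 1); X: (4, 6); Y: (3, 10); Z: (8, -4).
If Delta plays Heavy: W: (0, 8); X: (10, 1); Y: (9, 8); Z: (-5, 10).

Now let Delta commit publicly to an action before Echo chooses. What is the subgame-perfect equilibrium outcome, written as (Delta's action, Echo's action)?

Work backward from Echo's decision.
- Zero: Echo compares -5, 1, 8, 2 and picks Y; Delta would get 7.
- Light: Echo compares 7, -2, 10, 6 and picks Y; Delta would get 10.
- Medium: Echo compares 1, 6, 10, -4 and picks Y; Delta would get 3.
- Heavy: Echo compares 8, 1, 8, 10 and picks Z; Delta would get -5.
Maximizing over 7, 10, 3, -5, Delta chooses Light. Subgame-perfect outcome: (Light, Y) with payoffs (10, 10).

(Light, Y)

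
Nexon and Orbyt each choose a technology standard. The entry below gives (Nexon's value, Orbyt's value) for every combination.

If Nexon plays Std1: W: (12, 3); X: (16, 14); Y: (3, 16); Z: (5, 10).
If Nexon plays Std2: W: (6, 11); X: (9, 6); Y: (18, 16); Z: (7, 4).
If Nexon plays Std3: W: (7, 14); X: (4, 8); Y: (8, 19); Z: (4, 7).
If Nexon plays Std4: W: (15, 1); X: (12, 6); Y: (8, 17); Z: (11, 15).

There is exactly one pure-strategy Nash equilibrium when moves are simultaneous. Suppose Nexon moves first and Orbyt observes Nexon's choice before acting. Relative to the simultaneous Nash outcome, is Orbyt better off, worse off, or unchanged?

Orbyt best-responds to each possible Nexon move:
- Std1 → Orbyt plays Y (best of 3, 14, 16, 10); Nexon gets 3.
- Std2 → Orbyt plays Y (best of 11, 6, 16, 4); Nexon gets 18.
- Std3 → Orbyt plays Y (best of 14, 8, 19, 7); Nexon gets 8.
- Std4 → Orbyt plays Y (best of 1, 6, 17, 15); Nexon gets 8.
Among 3, 18, 8, 8, the best is 18 at Std2. Subgame-perfect outcome: (Std2, Y) with payoffs (18, 16).
Under simultaneous play:
Nexon's best replies: W→Std4; X→Std1; Y→Std2; Z→Std4.
Orbyt's best replies: Std1→Y; Std2→Y; Std3→Y; Std4→Y.
Only (Std2, Y) has each player best-responding; Nash payoffs (18, 16).
Orbyt earns 16 sequentially versus 16 at the Nash outcome: unchanged.

unchanged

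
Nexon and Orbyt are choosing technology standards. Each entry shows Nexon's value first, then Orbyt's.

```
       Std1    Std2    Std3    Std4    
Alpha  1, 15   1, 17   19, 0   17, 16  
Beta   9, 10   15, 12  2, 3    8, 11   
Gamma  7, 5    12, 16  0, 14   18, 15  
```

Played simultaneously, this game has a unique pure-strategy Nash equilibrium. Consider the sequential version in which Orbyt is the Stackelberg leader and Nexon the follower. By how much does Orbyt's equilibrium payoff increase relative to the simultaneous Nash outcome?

Solve by backward induction (Orbyt leads).
- Std1: BR = Beta, leader payoff 10.
- Std2: BR = Beta, leader payoff 12.
- Std3: BR = Alpha, leader payoff 0.
- Std4: BR = Gamma, leader payoff 15.
Among 10, 12, 0, 15, the best is 15 at Std4. Subgame-perfect outcome: (Gamma, Std4) with payoffs (18, 15).
For the simultaneous game, intersect best replies.
Nexon's best replies: Std1→Beta; Std2→Beta; Std3→Alpha; Std4→Gamma.
Orbyt's best replies: Alpha→Std2; Beta→Std2; Gamma→Std2.
Only (Beta, Std2) has each player best-responding; Nash payoffs (15, 12).
Orbyt's commitment gain: 15 − 12 = 3.

3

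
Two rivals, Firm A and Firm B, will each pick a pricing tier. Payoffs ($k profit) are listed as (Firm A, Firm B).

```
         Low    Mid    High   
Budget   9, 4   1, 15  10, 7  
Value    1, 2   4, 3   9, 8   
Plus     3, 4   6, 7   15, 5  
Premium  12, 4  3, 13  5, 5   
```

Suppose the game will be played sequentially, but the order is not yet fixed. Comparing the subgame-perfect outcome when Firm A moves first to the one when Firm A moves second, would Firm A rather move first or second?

If Firm A leads: Firm B's best replies are Budget→Mid, Value→High, Plus→Mid, Premium→Mid; Firm A's induced payoffs 1, 9, 6, 3; outcome (Value, High), payoffs (9, 8).
If Firm B leads: Firm A's best replies are Low→Premium, Mid→Plus, High→Plus; Firm B's induced payoffs 4, 7, 5; outcome (Plus, Mid), payoffs (6, 7).
Firm A gets 9 moving first and 6 moving second, so Firm A prefers to move first.

first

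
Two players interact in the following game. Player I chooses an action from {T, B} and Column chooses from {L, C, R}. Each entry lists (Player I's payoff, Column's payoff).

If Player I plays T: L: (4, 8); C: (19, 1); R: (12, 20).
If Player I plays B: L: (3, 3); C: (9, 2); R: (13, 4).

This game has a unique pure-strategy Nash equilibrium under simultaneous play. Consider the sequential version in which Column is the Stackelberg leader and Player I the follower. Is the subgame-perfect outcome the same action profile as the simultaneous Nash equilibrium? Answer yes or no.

Player I best-responds to each possible Column move:
- L: Player I compares 4, 3 and picks T; Column would get 8.
- C: Player I compares 19, 9 and picks T; Column would get 1.
- R: Player I compares 12, 13 and picks B; Column would get 4.
Maximizing over 8, 1, 4, Column chooses L. Subgame-perfect outcome: (T, L) with payoffs (4, 8).
Under simultaneous play:
Player I's best replies: L→T; C→T; R→B.
Column's best replies: T→R; B→R.
The unique mutual best reply is (B, R), giving (13, 4).
Sequential outcome (T, L) differs from the Nash profile (B, R).

no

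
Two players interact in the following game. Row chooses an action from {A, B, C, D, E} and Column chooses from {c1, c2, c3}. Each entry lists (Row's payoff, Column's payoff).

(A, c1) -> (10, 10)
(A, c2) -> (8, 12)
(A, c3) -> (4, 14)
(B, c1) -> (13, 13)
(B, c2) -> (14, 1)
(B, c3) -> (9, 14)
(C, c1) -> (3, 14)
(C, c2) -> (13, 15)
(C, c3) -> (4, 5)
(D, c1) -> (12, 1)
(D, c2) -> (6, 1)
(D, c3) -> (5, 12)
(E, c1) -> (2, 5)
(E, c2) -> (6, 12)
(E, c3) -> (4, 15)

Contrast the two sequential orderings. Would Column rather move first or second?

If Row leads: Column's best replies are A→c3, B→c3, C→c2, D→c3, E→c3; Row's induced payoffs 4, 9, 13, 5, 4; outcome (C, c2), payoffs (13, 15).
If Column leads: Row's best replies are c1→B, c2→B, c3→B; Column's induced payoffs 13, 1, 14; outcome (B, c3), payoffs (9, 14).
Column gets 14 moving first and 15 moving second, so Column prefers to move second.

second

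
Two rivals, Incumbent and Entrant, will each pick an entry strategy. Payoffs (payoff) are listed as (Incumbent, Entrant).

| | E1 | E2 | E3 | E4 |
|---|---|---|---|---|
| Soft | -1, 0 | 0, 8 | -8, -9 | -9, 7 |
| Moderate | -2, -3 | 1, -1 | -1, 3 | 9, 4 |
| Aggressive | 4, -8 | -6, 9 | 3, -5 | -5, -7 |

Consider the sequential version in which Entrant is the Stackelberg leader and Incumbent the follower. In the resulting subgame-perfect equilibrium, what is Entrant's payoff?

Solve by backward induction (Entrant leads).
- E1: BR = Aggressive, leader payoff -8.
- E2: BR = Moderate, leader payoff -1.
- E3: BR = Aggressive, leader payoff -5.
- E4: BR = Moderate, leader payoff 4.
Maximizing over -8, -1, -5, 4, Entrant chooses E4. Subgame-perfect outcome: (Moderate, E4) with payoffs (9, 4).

4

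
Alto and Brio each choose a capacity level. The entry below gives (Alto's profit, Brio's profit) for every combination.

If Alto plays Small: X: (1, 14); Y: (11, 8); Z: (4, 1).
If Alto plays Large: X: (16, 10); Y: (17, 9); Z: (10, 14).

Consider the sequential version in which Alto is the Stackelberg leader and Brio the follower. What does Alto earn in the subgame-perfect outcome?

Brio best-responds to each possible Alto move:
- Small: BR = X, leader payoff 1.
- Large: BR = Z, leader payoff 10.
Among 1, 10, the best is 10 at Large. Subgame-perfect outcome: (Large, Z) with payoffs (10, 14).

10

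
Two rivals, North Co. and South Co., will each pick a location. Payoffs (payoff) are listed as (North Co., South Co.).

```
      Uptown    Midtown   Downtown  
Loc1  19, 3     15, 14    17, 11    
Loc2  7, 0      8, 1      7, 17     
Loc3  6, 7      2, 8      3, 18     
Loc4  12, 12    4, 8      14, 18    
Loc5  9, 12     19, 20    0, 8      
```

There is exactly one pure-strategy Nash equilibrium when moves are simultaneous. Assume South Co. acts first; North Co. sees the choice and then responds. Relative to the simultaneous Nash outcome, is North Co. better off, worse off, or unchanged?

unchanged

Work backward from North Co.'s decision.
- Uptown → North Co. plays Loc1 (best of 19, 7, 6, 12, 9); South Co. gets 3.
- Midtown → North Co. plays Loc5 (best of 15, 8, 2, 4, 19); South Co. gets 20.
- Downtown → North Co. plays Loc1 (best of 17, 7, 3, 14, 0); South Co. gets 11.
Maximizing over 3, 20, 11, South Co. chooses Midtown. Subgame-perfect outcome: (Loc5, Midtown) with payoffs (19, 20).
Now find the simultaneous Nash equilibrium.
North Co.'s best replies: Uptown→Loc1; Midtown→Loc5; Downtown→Loc1.
South Co.'s best replies: Loc1→Midtown; Loc2→Downtown; Loc3→Downtown; Loc4→Downtown; Loc5→Midtown.
Only (Loc5, Midtown) has each player best-responding; Nash payoffs (19, 20).
North Co. earns 19 sequentially versus 19 at the Nash outcome: unchanged.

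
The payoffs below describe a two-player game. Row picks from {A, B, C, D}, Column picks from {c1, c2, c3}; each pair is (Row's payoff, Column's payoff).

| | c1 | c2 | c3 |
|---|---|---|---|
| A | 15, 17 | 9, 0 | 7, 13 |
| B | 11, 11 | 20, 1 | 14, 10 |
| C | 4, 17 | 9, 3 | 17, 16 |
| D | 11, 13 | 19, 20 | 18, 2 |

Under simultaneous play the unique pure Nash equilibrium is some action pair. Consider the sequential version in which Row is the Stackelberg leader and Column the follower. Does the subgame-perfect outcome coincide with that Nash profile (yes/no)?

no

Solve by backward induction (Row leads).
- A: BR = c1, leader payoff 15.
- B: BR = c1, leader payoff 11.
- C: BR = c1, leader payoff 4.
- D: BR = c2, leader payoff 19.
Row's induced payoffs are 15, 11, 4, 19, so Row commits to D. Subgame-perfect outcome: (D, c2) with payoffs (19, 20).
Under simultaneous play:
Row's best replies: c1→A; c2→B; c3→D.
Column's best replies: A→c1; B→c1; C→c1; D→c2.
The unique mutual best reply is (A, c1), giving (15, 17).
Sequential outcome (D, c2) differs from the Nash profile (A, c1).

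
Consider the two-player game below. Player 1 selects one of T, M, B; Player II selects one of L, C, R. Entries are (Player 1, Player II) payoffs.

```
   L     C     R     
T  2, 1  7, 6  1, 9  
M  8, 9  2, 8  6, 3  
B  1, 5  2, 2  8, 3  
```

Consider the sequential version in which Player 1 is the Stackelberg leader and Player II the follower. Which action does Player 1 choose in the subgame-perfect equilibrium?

Backward induction with Player 1 moving first.
- T: BR = R, leader payoff 1.
- M: BR = L, leader payoff 8.
- B: BR = L, leader payoff 1.
Maximizing over 1, 8, 1, Player 1 chooses M. Subgame-perfect outcome: (M, L) with payoffs (8, 9).

M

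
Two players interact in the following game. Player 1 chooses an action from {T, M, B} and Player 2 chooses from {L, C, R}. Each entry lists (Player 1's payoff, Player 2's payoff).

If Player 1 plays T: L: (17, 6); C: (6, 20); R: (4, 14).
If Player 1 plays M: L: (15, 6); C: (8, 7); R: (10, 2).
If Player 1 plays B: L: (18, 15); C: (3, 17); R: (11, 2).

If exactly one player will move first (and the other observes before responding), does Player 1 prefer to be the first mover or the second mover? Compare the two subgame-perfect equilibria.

second

If Player 1 leads: Player 2's best replies are T→C, M→C, B→C; Player 1's induced payoffs 6, 8, 3; outcome (M, C), payoffs (8, 7).
If Player 2 leads: Player 1's best replies are L→B, C→M, R→B; Player 2's induced payoffs 15, 7, 2; outcome (B, L), payoffs (18, 15).
Player 1 gets 8 moving first and 18 moving second, so Player 1 prefers to move second.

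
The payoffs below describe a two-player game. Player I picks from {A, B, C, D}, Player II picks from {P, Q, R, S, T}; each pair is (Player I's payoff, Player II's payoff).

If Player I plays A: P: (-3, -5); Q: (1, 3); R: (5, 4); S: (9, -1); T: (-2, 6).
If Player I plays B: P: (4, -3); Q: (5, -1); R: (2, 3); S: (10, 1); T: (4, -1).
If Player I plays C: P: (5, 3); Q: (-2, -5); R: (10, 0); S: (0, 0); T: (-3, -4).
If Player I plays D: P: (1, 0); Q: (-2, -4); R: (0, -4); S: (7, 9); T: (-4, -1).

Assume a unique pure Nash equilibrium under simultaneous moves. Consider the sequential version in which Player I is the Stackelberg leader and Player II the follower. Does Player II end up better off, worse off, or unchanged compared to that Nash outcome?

Solve by backward induction (Player I leads).
- A → Player II plays T (best of -5, 3, 4, -1, 6); Player I gets -2.
- B → Player II plays R (best of -3, -1, 3, 1, -1); Player I gets 2.
- C → Player II plays P (best of 3, -5, 0, 0, -4); Player I gets 5.
- D → Player II plays S (best of 0, -4, -4, 9, -1); Player I gets 7.
Among -2, 2, 5, 7, the best is 7 at D. Subgame-perfect outcome: (D, S) with payoffs (7, 9).
For the simultaneous game, intersect best replies.
Player I's best replies: P→C; Q→B; R→C; S→B; T→B.
Player II's best replies: A→T; B→R; C→P; D→S.
The unique mutual best reply is (C, P), giving (5, 3).
Player II earns 9 sequentially versus 3 at the Nash outcome: better off.

better off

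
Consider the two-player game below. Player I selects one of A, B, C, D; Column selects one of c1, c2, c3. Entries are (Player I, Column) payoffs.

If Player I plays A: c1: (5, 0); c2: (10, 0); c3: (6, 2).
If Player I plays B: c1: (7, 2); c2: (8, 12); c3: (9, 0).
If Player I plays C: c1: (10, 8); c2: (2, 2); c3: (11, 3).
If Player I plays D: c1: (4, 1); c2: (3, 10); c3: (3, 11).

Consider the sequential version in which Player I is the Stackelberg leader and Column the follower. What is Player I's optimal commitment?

Solve by backward induction (Player I leads).
- A: BR = c3, leader payoff 6.
- B: BR = c2, leader payoff 8.
- C: BR = c1, leader payoff 10.
- D: BR = c3, leader payoff 3.
Among 6, 8, 10, 3, the best is 10 at C. Subgame-perfect outcome: (C, c1) with payoffs (10, 8).

C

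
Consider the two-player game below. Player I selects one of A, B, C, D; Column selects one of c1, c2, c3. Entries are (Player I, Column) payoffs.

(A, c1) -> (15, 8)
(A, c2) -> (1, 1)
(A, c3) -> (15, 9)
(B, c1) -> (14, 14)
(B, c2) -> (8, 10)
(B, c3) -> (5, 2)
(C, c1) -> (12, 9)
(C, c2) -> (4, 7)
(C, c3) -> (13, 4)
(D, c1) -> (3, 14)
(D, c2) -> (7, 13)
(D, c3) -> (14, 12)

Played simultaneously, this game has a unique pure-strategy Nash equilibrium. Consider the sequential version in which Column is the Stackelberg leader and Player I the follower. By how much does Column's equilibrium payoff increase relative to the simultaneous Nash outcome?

Solve by backward induction (Column leads).
- c1: BR = A, leader payoff 8.
- c2: BR = B, leader payoff 10.
- c3: BR = A, leader payoff 9.
Maximizing over 8, 10, 9, Column chooses c2. Subgame-perfect outcome: (B, c2) with payoffs (8, 10).
Under simultaneous play:
Player I's best replies: c1→A; c2→B; c3→A.
Column's best replies: A→c3; B→c1; C→c1; D→c1.
The unique mutual best reply is (A, c3), giving (15, 9).
Column's commitment gain: 10 − 9 = 1.

1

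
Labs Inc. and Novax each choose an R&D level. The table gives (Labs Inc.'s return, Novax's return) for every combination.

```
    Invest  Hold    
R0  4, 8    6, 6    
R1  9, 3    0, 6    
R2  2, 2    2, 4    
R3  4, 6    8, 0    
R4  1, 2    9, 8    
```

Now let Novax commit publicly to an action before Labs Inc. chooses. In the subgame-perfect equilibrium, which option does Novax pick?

Backward induction with Novax moving first.
- Invest → Labs Inc. plays R1 (best of 4, 9, 2, 4, 1); Novax gets 3.
- Hold → Labs Inc. plays R4 (best of 6, 0, 2, 8, 9); Novax gets 8.
Novax's induced payoffs are 3, 8, so Novax commits to Hold. Subgame-perfect outcome: (R4, Hold) with payoffs (9, 8).

Hold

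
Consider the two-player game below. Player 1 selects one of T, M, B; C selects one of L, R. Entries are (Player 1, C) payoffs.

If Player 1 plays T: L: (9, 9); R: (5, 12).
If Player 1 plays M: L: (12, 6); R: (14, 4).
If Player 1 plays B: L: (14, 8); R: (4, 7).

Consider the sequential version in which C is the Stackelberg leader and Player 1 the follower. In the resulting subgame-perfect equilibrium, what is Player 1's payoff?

Player 1 best-responds to each possible C move:
- L: BR = B, leader payoff 8.
- R: BR = M, leader payoff 4.
Maximizing over 8, 4, C chooses L. Subgame-perfect outcome: (B, L) with payoffs (14, 8).

14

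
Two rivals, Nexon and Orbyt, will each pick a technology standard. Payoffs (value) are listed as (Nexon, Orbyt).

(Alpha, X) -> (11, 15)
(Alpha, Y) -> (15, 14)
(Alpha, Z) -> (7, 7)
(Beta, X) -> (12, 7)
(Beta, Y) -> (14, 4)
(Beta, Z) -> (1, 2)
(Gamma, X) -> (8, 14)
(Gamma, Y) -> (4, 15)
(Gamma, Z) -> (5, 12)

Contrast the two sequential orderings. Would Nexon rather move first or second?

If Nexon leads: Orbyt's best replies are Alpha→X, Beta→X, Gamma→Y; Nexon's induced payoffs 11, 12, 4; outcome (Beta, X), payoffs (12, 7).
If Orbyt leads: Nexon's best replies are X→Beta, Y→Alpha, Z→Alpha; Orbyt's induced payoffs 7, 14, 7; outcome (Alpha, Y), payoffs (15, 14).
Nexon gets 12 moving first and 15 moving second, so Nexon prefers to move second.

second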